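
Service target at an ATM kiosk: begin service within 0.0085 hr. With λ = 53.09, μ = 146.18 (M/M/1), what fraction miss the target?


ρ = 53.09/146.18 = 0.3632
P(Wq > t) = ρ·e^{−(μ−λ)t} = 0.3632·e^{−0.7913}
= 0.3632·0.453271 = 0.164620

Final: 0.164620


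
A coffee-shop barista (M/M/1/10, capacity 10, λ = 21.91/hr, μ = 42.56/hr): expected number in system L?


ρ = 21.91/42.56 = 0.5148
L = ρ[1 − (K+1)ρ^K + Kρ^(K+1)] / [(1−ρ)(1−ρ^(K+1))]
Numerator: 0.5148·(1 − 11·0.001307 + 10·0.0006731) = 0.510864
Denominator: (0.4852)·(0.999327) = 0.484871
L = 0.510864/0.484871 = 1.0536

Final: 1.0536


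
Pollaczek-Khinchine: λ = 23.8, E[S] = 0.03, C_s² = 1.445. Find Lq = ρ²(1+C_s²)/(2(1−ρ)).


ρ = λ·E[S] = 23.8·0.03 = 0.7140
Lq = ρ²(1+C_s²)/(2(1−ρ)) = 0.5098·(1+1.445)/(2·0.2860)
= 0.5098·2.4450/0.5720 = 2.17911

Final: 2.17911


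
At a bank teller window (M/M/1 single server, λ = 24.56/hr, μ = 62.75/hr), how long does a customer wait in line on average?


ρ = 24.56/62.75 = 0.3914
Wq = ρ/(μ−λ) = 0.3914/(62.75 − 24.56) = 0.3914/38.19 = 0.01025 hr

Final: 0.01025 hr


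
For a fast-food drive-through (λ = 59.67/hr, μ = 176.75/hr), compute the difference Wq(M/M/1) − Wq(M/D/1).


ρ = 59.67/176.75 = 0.3376
Wq(M/M/1) = ρ/(μ−λ) = 0.3376/117.08 = 0.002883 hr
Wq(M/D/1) = ρ/(2(μ−λ)) = 0.001442 hr
Savings = 0.002883 − 0.001442 = 0.001442 hr

Final: 0.001442 hr


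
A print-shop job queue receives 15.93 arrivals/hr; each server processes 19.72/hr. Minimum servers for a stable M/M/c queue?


Stability requires cμ > λ ⇔ c > λ/μ.
λ/μ = 15.93/19.72 = 0.8078
Minimum integer c = ⌊0.8078⌋ + 1 = 1
Check: 1·19.72 = 19.72 > 15.93, while 0·19.72 = 0.00 ≤ 15.93

Final: 1 servers


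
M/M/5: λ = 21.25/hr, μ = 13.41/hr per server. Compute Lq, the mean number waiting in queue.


a = λ/μ = 1.5846; ρ = a/5 = 0.3169
P₀ = 0.204583
Lq = P₀·a^c·ρ / (c!·(1−ρ)²) = 0.204583·9.99196·0.3169/(120·0.46659)
= 0.01157

Final: 0.01157


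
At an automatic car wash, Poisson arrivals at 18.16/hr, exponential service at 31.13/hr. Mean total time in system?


W = 1/(μ−λ) = 1/(31.13 − 18.16) = 1/12.97 = 0.07710 hr

Final: 0.07710 hr


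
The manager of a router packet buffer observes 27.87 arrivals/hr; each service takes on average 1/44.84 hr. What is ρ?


ρ = λ/μ = 27.87/44.84 = 0.6215

Final: 0.6215


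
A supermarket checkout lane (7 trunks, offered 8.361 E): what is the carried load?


B(7,8.361) = 0.328149 (Erlang-B)
Carried load = a(1 − B) = 8.361·(1 − 0.328149) = 8.361·0.671851 = 5.6173 E

Final: 5.6173 Erlangs


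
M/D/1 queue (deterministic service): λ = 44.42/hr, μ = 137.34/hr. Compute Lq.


ρ = 44.42/137.34 = 0.3234
M/D/1: Lq = ρ²/(2(1−ρ)) = 0.1046/(2·0.6766) = 0.07731

Final: 0.07731


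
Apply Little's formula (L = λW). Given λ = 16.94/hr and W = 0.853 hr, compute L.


L = λW = 16.94·0.853 = 14.4498

Final: 14.4498


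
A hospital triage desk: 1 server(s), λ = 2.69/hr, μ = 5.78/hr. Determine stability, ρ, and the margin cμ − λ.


Total capacity cμ = 1·5.78 = 5.78/hr
ρ = λ/(cμ) = 2.69/5.78 = 0.4654
Stable ⇔ ρ < 1: YES
Spare capacity = cμ − λ = 5.78 − 2.69 = 3.09/hr

Final: ρ = 0.4654; stable; margin = 3.09/hr


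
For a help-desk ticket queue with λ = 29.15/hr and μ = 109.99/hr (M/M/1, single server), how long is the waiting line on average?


ρ = 29.15/109.99 = 0.2650
Lq = ρ²/(1−ρ) = 0.07024/0.7350 = 0.09556

Final: 0.09556


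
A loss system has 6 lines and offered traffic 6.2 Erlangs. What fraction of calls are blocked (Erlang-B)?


B(c,a) = (a^c/c!) / Σ_{k=0}^{c} a^k/k!
a^6/6! = 78.889216
Σ terms (k=0..6): 1.00000 + 6.20000 + 19.22000 + 39.72133 + 61.56807 + 76.34440 + 78.88922 = 282.943019
B = 78.889216/282.943019 = 0.278817

Final: 0.278817


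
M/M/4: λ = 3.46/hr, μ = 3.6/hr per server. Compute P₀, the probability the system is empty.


a = λ/μ = 3.46/3.6 = 0.9611; ρ = a/c = 0.2403
Σ_{k=0}^{3} a^k/k! (terms k=0..3) = 1.00000 + 0.96111 + 0.46187 + 0.14797 = 2.57095
Tail: a^4/(4!(1−ρ)) = 0.85329/(24·0.7597) = 0.04680
P₀ = 1/(2.57095 + 0.04680) = 1/2.61775 = 0.382008

Final: 0.382008


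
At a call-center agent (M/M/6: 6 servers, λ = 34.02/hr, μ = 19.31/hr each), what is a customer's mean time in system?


a = 1.7618; ρ = 0.2936; P₀ = 0.171622
Lq = P₀·a^c·ρ/(c!(1−ρ)²) = 0.004195
Wq = Lq/λ = 0.004195/34.02 = 0.0001233 hr
W = Wq + 1/μ = 0.0001233 + 0.05179 = 0.05191 hr

Final: 0.05191 hr


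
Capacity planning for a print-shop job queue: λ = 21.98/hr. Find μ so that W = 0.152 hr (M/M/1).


W = 1/(μ−λ) ⇒ μ − λ = 1/W = 1/0.152 = 6.5789
μ = λ + 1/W = 21.98 + 6.5789 = 28.5589 per hr

Final: 28.5589 /hr


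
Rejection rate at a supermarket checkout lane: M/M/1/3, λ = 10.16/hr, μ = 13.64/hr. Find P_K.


ρ = λ/μ = 10.16/13.64 = 0.7449
P_K = (1−ρ)ρ^K/(1−ρ^(K+1)) = (0.2551·0.413274)/(1 − 0.307835)
= 0.105439/0.692165 = 0.152333

Final: 0.152333


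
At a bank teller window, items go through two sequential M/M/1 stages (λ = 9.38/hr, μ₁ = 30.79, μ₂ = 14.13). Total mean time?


Each node sees arrival rate λ = 9.38/hr (tandem ⇒ throughput preserved).
W₁ = 1/(μ₁−λ) = 1/(30.79−9.38) = 0.04671 hr
W₂ = 1/(μ₂−λ) = 1/(14.13−9.38) = 0.21053 hr
W_total = W₁ + W₂ = 0.04671 + 0.21053 = 0.25723 hr

Final: 0.25723 hr


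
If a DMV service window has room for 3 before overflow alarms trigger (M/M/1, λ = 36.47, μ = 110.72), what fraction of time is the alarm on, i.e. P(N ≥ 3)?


ρ = 36.47/110.72 = 0.3294
P(N ≥ n) = ρ^n = 0.3294^3 = 0.035738

Final: 0.035738


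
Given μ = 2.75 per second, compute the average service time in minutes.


Mean service time = 1/μ = 1/2.75 second = 0.36364 second
In minutes: 0.36364 × 0.0166667 = 0.006061 min

Final: 0.006061 min


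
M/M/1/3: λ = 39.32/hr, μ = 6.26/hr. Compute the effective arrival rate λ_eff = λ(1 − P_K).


ρ = 6.2812; P_K = (1−ρ)ρ^3/(1−ρ^4) = 0.841334
λ_eff = λ(1 − P_K) = 39.32·(1 − 0.841334) = 39.32·0.158666 = 6.2387 /hr

Final: 6.2387 /hr


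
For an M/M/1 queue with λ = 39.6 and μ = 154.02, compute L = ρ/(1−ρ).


ρ = λ/μ = 39.6/154.02 = 0.2571
L = ρ/(1−ρ) = 0.2571/(1 − 0.2571) = 0.2571/0.7429 = 0.3461

Final: 0.3461


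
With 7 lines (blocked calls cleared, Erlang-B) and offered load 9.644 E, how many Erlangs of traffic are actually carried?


B(7,9.644) = 0.392808 (Erlang-B)
Carried load = a(1 − B) = 9.644·(1 − 0.392808) = 9.644·0.607192 = 5.8558 E

Final: 5.8558 Erlangs


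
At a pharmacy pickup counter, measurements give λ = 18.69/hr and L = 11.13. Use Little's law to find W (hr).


W = L/λ = 11.13/18.69 = 0.5955 hr

Final: 0.5955 hr


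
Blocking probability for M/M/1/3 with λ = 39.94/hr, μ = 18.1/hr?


ρ = λ/μ = 39.94/18.1 = 2.2066
P_K = (1−ρ)ρ^K/(1−ρ^(K+1)) = (-1.2066·10.744556)/(1 − 23.709257)
= -12.964701/-22.709257 = 0.570899

Final: 0.570899


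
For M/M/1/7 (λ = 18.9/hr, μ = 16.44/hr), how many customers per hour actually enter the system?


ρ = 1.1496; P_K = (1−ρ)ρ^7/(1−ρ^8) = 0.193612
λ_eff = λ(1 − P_K) = 18.9·(1 − 0.193612) = 18.9·0.806388 = 15.2407 /hr

Final: 15.2407 /hr


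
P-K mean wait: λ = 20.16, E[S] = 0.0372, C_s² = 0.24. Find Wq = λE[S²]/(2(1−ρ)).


ρ = λ·E[S] = 20.16·0.0372 = 0.7500
E[S²] = E[S]²(1+C_s²) = 0.0372²·(1+0.24) = 0.001716
Wq = λ·E[S²]/(2(1−ρ)) = 20.16·0.001716/(2·0.2500) = 0.06917 hr

Final: 0.06917 hr


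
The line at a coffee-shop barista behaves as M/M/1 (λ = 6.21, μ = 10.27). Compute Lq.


ρ = 6.21/10.27 = 0.6047
Lq = ρ²/(1−ρ) = 0.3656/0.3953 = 0.9249

Final: 0.9249


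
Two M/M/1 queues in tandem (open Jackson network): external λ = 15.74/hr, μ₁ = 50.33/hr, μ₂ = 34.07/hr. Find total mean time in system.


Each node sees arrival rate λ = 15.74/hr (tandem ⇒ throughput preserved).
W₁ = 1/(μ₁−λ) = 1/(50.33−15.74) = 0.02891 hr
W₂ = 1/(μ₂−λ) = 1/(34.07−15.74) = 0.05456 hr
W_total = W₁ + W₂ = 0.02891 + 0.05456 = 0.08347 hr

Final: 0.08347 hr


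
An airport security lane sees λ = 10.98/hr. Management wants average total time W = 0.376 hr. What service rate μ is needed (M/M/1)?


W = 1/(μ−λ) ⇒ μ − λ = 1/W = 1/0.376 = 2.6596
μ = λ + 1/W = 10.98 + 2.6596 = 13.6396 per hr

Final: 13.6396 /hr


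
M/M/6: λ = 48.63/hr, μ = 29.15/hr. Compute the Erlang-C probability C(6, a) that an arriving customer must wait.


a = λ/μ = 1.6683; ρ = a/6 = 0.2780
P₀ = 0.188482 (from M/M/c formula)
C(c,a) = [a^c/(c!(1−ρ))]·P₀ = [21.55729/(720·0.7220)]·0.188482
= 0.04147·0.188482 = 0.007817

Final: 0.007817


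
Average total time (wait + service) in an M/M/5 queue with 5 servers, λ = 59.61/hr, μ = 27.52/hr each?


a = 2.1661; ρ = 0.4332; P₀ = 0.113327
Lq = P₀·a^c·ρ/(c!(1−ρ)²) = 0.06072
Wq = Lq/λ = 0.06072/59.61 = 0.001019 hr
W = Wq + 1/μ = 0.001019 + 0.03634 = 0.03736 hr

Final: 0.03736 hr


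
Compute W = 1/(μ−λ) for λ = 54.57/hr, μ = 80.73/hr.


W = 1/(μ−λ) = 1/(80.73 − 54.57) = 1/26.16 = 0.03823 hr

Final: 0.03823 hr


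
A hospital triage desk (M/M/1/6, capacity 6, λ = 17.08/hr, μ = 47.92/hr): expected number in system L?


ρ = 17.08/47.92 = 0.3564
L = ρ[1 − (K+1)ρ^K + Kρ^(K+1)] / [(1−ρ)(1−ρ^(K+1))]
Numerator: 0.3564·(1 − 7·0.002050 + 6·0.0007308) = 0.352875
Denominator: (0.6436)·(0.999269) = 0.643102
L = 0.352875/0.643102 = 0.5487

Final: 0.5487


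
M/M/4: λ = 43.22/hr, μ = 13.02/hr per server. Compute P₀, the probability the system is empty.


a = λ/μ = 43.22/13.02 = 3.3195; ρ = a/c = 0.8299
Σ_{k=0}^{3} a^k/k! (terms k=0..3) = 1.00000 + 3.31951 + 5.50957 + 6.09635 = 15.92543
Tail: a^4/(4!(1−ρ)) = 121.42137/(24·0.1701) = 29.73864
P₀ = 1/(15.92543 + 29.73864) = 1/45.66407 = 0.021899

Final: 0.021899


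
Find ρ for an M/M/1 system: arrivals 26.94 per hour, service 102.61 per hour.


ρ = λ/μ = 26.94/102.61 = 0.2625

Final: 0.2625


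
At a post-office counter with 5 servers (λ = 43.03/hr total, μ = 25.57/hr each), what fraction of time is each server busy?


ρ = λ/(cμ) = 43.03/(5·25.57) = 43.03/127.85 = 0.3366

Final: 0.3366


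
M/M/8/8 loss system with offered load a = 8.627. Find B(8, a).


B(c,a) = (a^c/c!) / Σ_{k=0}^{c} a^k/k!
a^8/8! = 760.953048
Σ terms (k=0..8): 1.00000 + 8.62700 + 37.21256 + 107.01093 + 230.79583 + 398.21512 + 572.56697 + 705.64789 + 760.95305 = 2822.029353
B = 760.953048/2822.029353 = 0.269647

Final: 0.269647


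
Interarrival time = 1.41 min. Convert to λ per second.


λ = 1/(interarrival time) in consistent units.
1 second = 0.0166667 min, so λ = 0.0166667/1.41 = 0.01182 per second

Final: 0.01182 /sec


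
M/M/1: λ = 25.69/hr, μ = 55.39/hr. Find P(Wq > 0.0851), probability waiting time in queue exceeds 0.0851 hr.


ρ = 25.69/55.39 = 0.4638
P(Wq > t) = ρ·e^{−(μ−λ)t} = 0.4638·e^{−2.5275}
= 0.4638·0.079861 = 0.037040

Final: 0.037040


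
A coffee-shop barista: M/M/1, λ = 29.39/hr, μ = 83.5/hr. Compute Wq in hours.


ρ = 29.39/83.5 = 0.3520
Wq = ρ/(μ−λ) = 0.3520/(83.5 − 29.39) = 0.3520/54.11 = 0.006505 hr

Final: 0.006505 hr


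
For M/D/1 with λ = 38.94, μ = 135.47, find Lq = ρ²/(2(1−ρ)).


ρ = 38.94/135.47 = 0.2874
M/D/1: Lq = ρ²/(2(1−ρ)) = 0.08262/(2·0.7126) = 0.05798

Final: 0.05798


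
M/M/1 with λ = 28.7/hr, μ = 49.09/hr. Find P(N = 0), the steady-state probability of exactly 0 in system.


ρ = 28.7/49.09 = 0.5846
P_n = (1−ρ)·ρ^n = (1 − 0.5846)·0.5846^0 = 0.4154·1.000000 = 0.415360

Final: 0.415360


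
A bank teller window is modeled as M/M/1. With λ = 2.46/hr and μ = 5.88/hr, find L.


ρ = λ/μ = 2.46/5.88 = 0.4184
L = ρ/(1−ρ) = 0.4184/(1 − 0.4184) = 0.4184/0.5816 = 0.7193

Final: 0.7193


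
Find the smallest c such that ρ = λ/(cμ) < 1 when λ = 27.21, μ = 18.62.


Stability requires cμ > λ ⇔ c > λ/μ.
λ/μ = 27.21/18.62 = 1.4613
Minimum integer c = ⌊1.4613⌋ + 1 = 2
Check: 2·18.62 = 37.24 > 27.21, while 1·18.62 = 18.62 ≤ 27.21

Final: 2 servers


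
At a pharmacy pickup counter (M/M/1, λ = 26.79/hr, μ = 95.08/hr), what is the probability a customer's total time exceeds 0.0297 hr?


W ~ Exponential(μ−λ) for M/M/1.
μ − λ = 95.08 − 26.79 = 68.2900
P(W > t) = e^{−(μ−λ)t} = e^{−2.0282} = 0.131570

Final: 0.131570


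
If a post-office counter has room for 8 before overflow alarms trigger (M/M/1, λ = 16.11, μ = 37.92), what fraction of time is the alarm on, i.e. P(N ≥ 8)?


ρ = 16.11/37.92 = 0.4248
P(N ≥ n) = ρ^n = 0.4248^8 = 0.001061

Final: 0.001061


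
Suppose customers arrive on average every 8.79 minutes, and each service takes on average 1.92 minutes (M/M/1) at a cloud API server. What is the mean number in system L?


λ = 60/8.79 = 6.8259 /hr
μ = 60/1.92 = 31.2500 /hr
ρ = λ/μ = 6.8259/31.2500 = 0.2184
L = ρ/(1−ρ) = 0.2184/0.7816 = 0.2795

Final: 0.2795


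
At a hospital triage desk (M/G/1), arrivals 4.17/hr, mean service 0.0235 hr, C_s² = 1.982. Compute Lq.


ρ = λ·E[S] = 4.17·0.0235 = 0.09799
Lq = ρ²(1+C_s²)/(2(1−ρ)) = 0.009603·(1+1.982)/(2·0.9020)
= 0.009603·2.9820/1.8040 = 0.01587

Final: 0.01587


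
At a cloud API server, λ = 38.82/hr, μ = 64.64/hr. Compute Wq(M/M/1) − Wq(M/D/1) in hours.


ρ = 38.82/64.64 = 0.6006
Wq(M/M/1) = ρ/(μ−λ) = 0.6006/25.82 = 0.02326 hr
Wq(M/D/1) = ρ/(2(μ−λ)) = 0.01163 hr
Savings = 0.02326 − 0.01163 = 0.01163 hr

Final: 0.01163 hr


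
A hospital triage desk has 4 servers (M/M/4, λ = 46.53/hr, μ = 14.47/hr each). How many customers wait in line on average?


a = λ/μ = 3.2156; ρ = a/4 = 0.8039
P₀ = 0.026563
Lq = P₀·a^c·ρ / (c!·(1−ρ)²) = 0.026563·106.91979·0.8039/(24·0.03845)
= 2.47400

Final: 2.47400


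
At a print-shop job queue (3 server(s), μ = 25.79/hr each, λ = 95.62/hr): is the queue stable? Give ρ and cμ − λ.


Total capacity cμ = 3·25.79 = 77.37/hr
ρ = λ/(cμ) = 95.62/77.37 = 1.2359
Stable ⇔ ρ < 1: NO
Spare capacity = cμ − λ = 77.37 − 95.62 = -18.25/hr

Final: ρ = 1.2359; unstable; margin = -18.25/hr


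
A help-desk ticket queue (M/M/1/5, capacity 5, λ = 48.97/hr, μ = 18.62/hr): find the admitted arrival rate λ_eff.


ρ = 2.6300; P_K = (1−ρ)ρ^5/(1−ρ^6) = 0.621646
λ_eff = λ(1 − P_K) = 48.97·(1 − 0.621646) = 48.97·0.378354 = 18.5280 /hr

Final: 18.5280 /hr


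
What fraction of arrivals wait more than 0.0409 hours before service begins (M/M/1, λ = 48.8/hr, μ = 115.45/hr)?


ρ = 48.8/115.45 = 0.4227
P(Wq > t) = ρ·e^{−(μ−λ)t} = 0.4227·e^{−2.7260}
= 0.4227·0.065482 = 0.027679

Final: 0.027679


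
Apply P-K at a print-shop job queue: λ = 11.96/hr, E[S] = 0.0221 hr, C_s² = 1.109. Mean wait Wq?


ρ = λ·E[S] = 11.96·0.0221 = 0.2643
E[S²] = E[S]²(1+C_s²) = 0.0221²·(1+1.109) = 0.001030
Wq = λ·E[S²]/(2(1−ρ)) = 11.96·0.001030/(2·0.7357) = 0.008373 hr

Final: 0.008373 hr


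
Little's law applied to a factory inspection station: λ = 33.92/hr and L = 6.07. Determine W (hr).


W = L/λ = 6.07/33.92 = 0.1790 hr

Final: 0.1790 hr


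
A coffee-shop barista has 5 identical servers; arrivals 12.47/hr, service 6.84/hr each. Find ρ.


ρ = λ/(cμ) = 12.47/(5·6.84) = 12.47/34.20 = 0.3646

Final: 0.3646


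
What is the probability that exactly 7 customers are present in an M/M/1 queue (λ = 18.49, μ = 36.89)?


ρ = 18.49/36.89 = 0.5012
P_n = (1−ρ)·ρ^n = (1 − 0.5012)·0.5012^7 = 0.4988·0.007947 = 0.003964

Final: 0.003964


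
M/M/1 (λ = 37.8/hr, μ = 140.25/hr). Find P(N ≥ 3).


ρ = 37.8/140.25 = 0.2695
P(N ≥ n) = ρ^n = 0.2695^3 = 0.019578

Final: 0.019578


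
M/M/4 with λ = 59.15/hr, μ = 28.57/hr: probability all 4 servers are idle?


a = λ/μ = 59.15/28.57 = 2.0704; ρ = a/c = 0.5176
Σ_{k=0}^{3} a^k/k! (terms k=0..3) = 1.00000 + 2.07035 + 2.14318 + 1.47905 = 6.69258
Tail: a^4/(4!(1−ρ)) = 18.37291/(24·0.4824) = 1.58690
P₀ = 1/(6.69258 + 1.58690) = 1/8.27948 = 0.120781

Final: 0.120781


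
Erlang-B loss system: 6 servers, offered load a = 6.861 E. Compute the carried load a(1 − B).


B(6,6.861) = 0.322572 (Erlang-B)
Carried load = a(1 − B) = 6.861·(1 − 0.322572) = 6.861·0.677428 = 4.6478 E

Final: 4.6478 Erlangs


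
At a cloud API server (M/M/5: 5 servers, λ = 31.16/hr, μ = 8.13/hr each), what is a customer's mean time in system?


a = 3.8327; ρ = 0.7665; P₀ = 0.016646
Lq = P₀·a^c·ρ/(c!(1−ρ)²) = 1.61357
Wq = Lq/λ = 1.61357/31.16 = 0.05178 hr
W = Wq + 1/μ = 0.05178 + 0.12300 = 0.17478 hr

Final: 0.17478 hr


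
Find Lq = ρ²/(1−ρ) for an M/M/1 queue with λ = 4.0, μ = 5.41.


ρ = 4.0/5.41 = 0.7394
Lq = ρ²/(1−ρ) = 0.5467/0.2606 = 2.0975

Final: 2.0975


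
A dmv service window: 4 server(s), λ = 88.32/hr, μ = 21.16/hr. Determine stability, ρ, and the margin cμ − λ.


Total capacity cμ = 4·21.16 = 84.64/hr
ρ = λ/(cμ) = 88.32/84.64 = 1.0435
Stable ⇔ ρ < 1: NO
Spare capacity = cμ − λ = 84.64 − 88.32 = -3.68/hr

Final: ρ = 1.0435; unstable; margin = -3.68/hr


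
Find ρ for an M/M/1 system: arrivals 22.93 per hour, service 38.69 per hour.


ρ = λ/μ = 22.93/38.69 = 0.5927

Final: 0.5927


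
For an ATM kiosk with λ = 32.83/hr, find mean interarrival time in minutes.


Mean interarrival time = 1/λ = 1/32.83 hour = 0.03046 hour
In minutes: 0.03046 × 60 = 1.8276 min

Final: 1.8276 min


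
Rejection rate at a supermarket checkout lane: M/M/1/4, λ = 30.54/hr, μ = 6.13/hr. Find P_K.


ρ = λ/μ = 30.54/6.13 = 4.9821
P_K = (1−ρ)ρ^K/(1−ρ^(K+1)) = (-3.9821·616.075918)/(1 − 3069.324394)
= -2453.248476/-3068.324394 = 0.799540

Final: 0.799540


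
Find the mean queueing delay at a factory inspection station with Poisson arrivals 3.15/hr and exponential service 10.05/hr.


ρ = 3.15/10.05 = 0.3134
Wq = ρ/(μ−λ) = 0.3134/(10.05 − 3.15) = 0.3134/6.90 = 0.04543 hr

Final: 0.04543 hr


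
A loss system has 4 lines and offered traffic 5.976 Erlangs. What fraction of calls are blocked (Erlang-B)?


B(c,a) = (a^c/c!) / Σ_{k=0}^{c} a^k/k!
a^4/4! = 53.141170
Σ terms (k=0..4): 1.00000 + 5.97600 + 17.85629 + 35.56973 + 53.14117 = 113.543184
B = 53.141170/113.543184 = 0.468026

Final: 0.468026


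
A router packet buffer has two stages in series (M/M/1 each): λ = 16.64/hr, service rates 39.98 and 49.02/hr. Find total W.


Each node sees arrival rate λ = 16.64/hr (tandem ⇒ throughput preserved).
W₁ = 1/(μ₁−λ) = 1/(39.98−16.64) = 0.04284 hr
W₂ = 1/(μ₂−λ) = 1/(49.02−16.64) = 0.03088 hr
W_total = W₁ + W₂ = 0.04284 + 0.03088 = 0.07373 hr

Final: 0.07373 hr


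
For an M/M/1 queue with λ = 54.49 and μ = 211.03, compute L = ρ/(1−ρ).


ρ = λ/μ = 54.49/211.03 = 0.2582
L = ρ/(1−ρ) = 0.2582/(1 − 0.2582) = 0.2582/0.7418 = 0.3481

Final: 0.3481


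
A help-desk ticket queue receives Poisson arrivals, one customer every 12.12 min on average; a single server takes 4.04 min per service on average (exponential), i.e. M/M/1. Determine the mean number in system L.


λ = 60/12.12 = 4.9505 /hr
μ = 60/4.04 = 14.8515 /hr
ρ = λ/μ = 4.9505/14.8515 = 0.3333
L = ρ/(1−ρ) = 0.3333/0.6667 = 0.5000

Final: 0.5000


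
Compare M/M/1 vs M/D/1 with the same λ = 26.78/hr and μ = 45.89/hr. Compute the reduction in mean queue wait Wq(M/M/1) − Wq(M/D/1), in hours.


ρ = 26.78/45.89 = 0.5836
Wq(M/M/1) = ρ/(μ−λ) = 0.5836/19.11 = 0.03054 hr
Wq(M/D/1) = ρ/(2(μ−λ)) = 0.01527 hr
Savings = 0.03054 − 0.01527 = 0.01527 hr

Final: 0.01527 hr


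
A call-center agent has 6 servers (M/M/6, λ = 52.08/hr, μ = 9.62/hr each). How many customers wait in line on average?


a = λ/μ = 5.4137; ρ = a/6 = 0.9023
P₀ = 0.002084
Lq = P₀·a^c·ρ / (c!·(1−ρ)²) = 0.002084·25175.34444·0.9023/(720·0.009548)
= 6.88548

Final: 6.88548


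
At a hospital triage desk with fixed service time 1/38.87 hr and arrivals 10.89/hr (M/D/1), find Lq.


ρ = 10.89/38.87 = 0.2802
M/D/1: Lq = ρ²/(2(1−ρ)) = 0.07849/(2·0.7198) = 0.05452

Final: 0.05452


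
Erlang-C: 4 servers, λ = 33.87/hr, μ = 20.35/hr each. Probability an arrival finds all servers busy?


a = λ/μ = 1.6644; ρ = a/4 = 0.4161
P₀ = 0.186378 (from M/M/c formula)
C(c,a) = [a^c/(c!(1−ρ))]·P₀ = [7.67367/(24·0.5839)]·0.186378
= 0.54758·0.186378 = 0.102057

Final: 0.102057


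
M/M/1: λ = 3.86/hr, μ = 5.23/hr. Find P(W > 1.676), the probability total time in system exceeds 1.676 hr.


W ~ Exponential(μ−λ) for M/M/1.
μ − λ = 5.23 − 3.86 = 1.3700
P(W > t) = e^{−(μ−λ)t} = e^{−2.2961} = 0.100649

Final: 0.100649


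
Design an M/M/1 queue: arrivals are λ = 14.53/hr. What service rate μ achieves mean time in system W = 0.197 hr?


W = 1/(μ−λ) ⇒ μ − λ = 1/W = 1/0.197 = 5.0761
μ = λ + 1/W = 14.53 + 5.0761 = 19.6061 per hr

Final: 19.6061 /hr


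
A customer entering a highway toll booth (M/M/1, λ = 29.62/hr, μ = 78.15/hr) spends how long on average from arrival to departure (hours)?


W = 1/(μ−λ) = 1/(78.15 − 29.62) = 1/48.53 = 0.02061 hr

Final: 0.02061 hr


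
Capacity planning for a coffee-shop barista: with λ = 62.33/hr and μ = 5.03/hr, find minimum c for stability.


Stability requires cμ > λ ⇔ c > λ/μ.
λ/μ = 62.33/5.03 = 12.3917
Minimum integer c = ⌊12.3917⌋ + 1 = 13
Check: 13·5.03 = 65.39 > 62.33, while 12·5.03 = 60.36 ≤ 62.33

Final: 13 servers


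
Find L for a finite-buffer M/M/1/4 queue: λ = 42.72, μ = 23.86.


ρ = 42.72/23.86 = 1.7904
L = ρ[1 − (K+1)ρ^K + Kρ^(K+1)] / [(1−ρ)(1−ρ^(K+1))]
Numerator: 1.7904·(1 − 5·10.276452 + 4·18.399415) = 41.565878
Denominator: (-0.7904)·(-17.399415) = 13.753268
L = 41.565878/13.753268 = 3.0223

Final: 3.0223


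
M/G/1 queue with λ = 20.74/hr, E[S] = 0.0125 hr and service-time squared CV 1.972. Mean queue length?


ρ = λ·E[S] = 20.74·0.0125 = 0.2592
Lq = ρ²(1+C_s²)/(2(1−ρ)) = 0.06721·(1+1.972)/(2·0.7408)
= 0.06721·2.9720/1.4815 = 0.13483

Final: 0.13483


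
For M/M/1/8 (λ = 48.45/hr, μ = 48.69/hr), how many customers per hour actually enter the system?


ρ = 0.9951; P_K = (1−ρ)ρ^8/(1−ρ^9) = 0.108928
λ_eff = λ(1 − P_K) = 48.45·(1 − 0.108928) = 48.45·0.891072 = 43.1725 /hr

Final: 43.1725 /hr


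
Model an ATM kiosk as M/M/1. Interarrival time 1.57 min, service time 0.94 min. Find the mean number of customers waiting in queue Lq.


λ = 60/1.57 = 38.2166 /hr
μ = 60/0.94 = 63.8298 /hr
ρ = λ/μ = 38.2166/63.8298 = 0.5987
Lq = ρ²/(1−ρ) = 0.3585/0.4013 = 0.8933

Final: 0.8933


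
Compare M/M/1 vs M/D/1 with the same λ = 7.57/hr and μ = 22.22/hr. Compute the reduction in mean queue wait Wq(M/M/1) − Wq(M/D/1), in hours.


ρ = 7.57/22.22 = 0.3407
Wq(M/M/1) = ρ/(μ−λ) = 0.3407/14.65 = 0.02325 hr
Wq(M/D/1) = ρ/(2(μ−λ)) = 0.01163 hr
Savings = 0.02325 − 0.01163 = 0.01163 hr

Final: 0.01163 hr


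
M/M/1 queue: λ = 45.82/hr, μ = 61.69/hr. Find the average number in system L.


ρ = λ/μ = 45.82/61.69 = 0.7427
L = ρ/(1−ρ) = 0.7427/(1 − 0.7427) = 0.7427/0.2573 = 2.8872

Final: 2.8872


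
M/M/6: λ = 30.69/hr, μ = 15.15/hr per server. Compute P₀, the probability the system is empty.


a = λ/μ = 30.69/15.15 = 2.0257; ρ = a/c = 0.3376
Σ_{k=0}^{5} a^k/k! (terms k=0..5) = 1.00000 + 2.02574 + 2.05182 + 1.38548 + 0.70166 + 0.28428 = 7.44898
Tail: a^6/(6!(1−ρ)) = 69.10437/(720·0.6624) = 0.14490
P₀ = 1/(7.44898 + 0.14490) = 1/7.59388 = 0.131685

Final: 0.131685


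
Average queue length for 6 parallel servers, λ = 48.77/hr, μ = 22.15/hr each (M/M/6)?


a = λ/μ = 2.2018; ρ = a/6 = 0.3670
P₀ = 0.110311
Lq = P₀·a^c·ρ / (c!·(1−ρ)²) = 0.110311·113.93946·0.3670/(720·0.40073)
= 0.01599

Final: 0.01599


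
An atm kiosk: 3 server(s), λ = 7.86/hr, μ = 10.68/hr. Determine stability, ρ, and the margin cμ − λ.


Total capacity cμ = 3·10.68 = 32.04/hr
ρ = λ/(cμ) = 7.86/32.04 = 0.2453
Stable ⇔ ρ < 1: YES
Spare capacity = cμ − λ = 32.04 − 7.86 = 24.18/hr

Final: ρ = 0.2453; stable; margin = 24.18/hr


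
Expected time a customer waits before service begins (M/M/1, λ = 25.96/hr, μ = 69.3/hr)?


ρ = 25.96/69.3 = 0.3746
Wq = ρ/(μ−λ) = 0.3746/(69.3 − 25.96) = 0.3746/43.34 = 0.008643 hr

Final: 0.008643 hr


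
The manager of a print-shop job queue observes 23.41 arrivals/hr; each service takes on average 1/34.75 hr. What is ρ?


ρ = λ/μ = 23.41/34.75 = 0.6737

Final: 0.6737


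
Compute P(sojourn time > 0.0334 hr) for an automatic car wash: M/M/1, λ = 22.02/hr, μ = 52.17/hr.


W ~ Exponential(μ−λ) for M/M/1.
μ − λ = 52.17 − 22.02 = 30.1500
P(W > t) = e^{−(μ−λ)t} = e^{−1.0070} = 0.365310

Final: 0.365310


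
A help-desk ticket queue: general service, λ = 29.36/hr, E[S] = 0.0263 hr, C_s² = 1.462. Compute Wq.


ρ = λ·E[S] = 29.36·0.0263 = 0.7722
E[S²] = E[S]²(1+C_s²) = 0.0263²·(1+1.462) = 0.001703
Wq = λ·E[S²]/(2(1−ρ)) = 29.36·0.001703/(2·0.2278) = 0.10973 hr

Final: 0.10973 hr


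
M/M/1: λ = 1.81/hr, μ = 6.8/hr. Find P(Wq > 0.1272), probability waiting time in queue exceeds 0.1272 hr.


ρ = 1.81/6.8 = 0.2662
P(Wq > t) = ρ·e^{−(μ−λ)t} = 0.2662·e^{−0.6347}
= 0.2662·0.530080 = 0.141095

Final: 0.141095


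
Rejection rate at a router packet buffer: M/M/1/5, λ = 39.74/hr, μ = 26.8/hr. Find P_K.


ρ = λ/μ = 39.74/26.8 = 1.4828
P_K = (1−ρ)ρ^K/(1−ρ^(K+1)) = (-0.4828·7.169112)/(1 − 10.630616)
= -3.461504/-9.630616 = 0.359427

Final: 0.359427


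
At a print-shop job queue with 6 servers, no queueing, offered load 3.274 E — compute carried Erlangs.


B(6,3.274) = 0.068108 (Erlang-B)
Carried load = a(1 − B) = 3.274·(1 − 0.068108) = 3.274·0.931892 = 3.0510 E

Final: 3.0510 Erlangs


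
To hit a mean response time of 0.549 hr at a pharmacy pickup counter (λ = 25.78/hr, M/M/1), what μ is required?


W = 1/(μ−λ) ⇒ μ − λ = 1/W = 1/0.549 = 1.8215
μ = λ + 1/W = 25.78 + 1.8215 = 27.6015 per hr

Final: 27.6015 /hr


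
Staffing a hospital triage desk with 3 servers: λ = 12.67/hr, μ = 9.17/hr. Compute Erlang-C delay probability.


a = λ/μ = 1.3817; ρ = a/3 = 0.4606
P₀ = 0.240898 (from M/M/c formula)
C(c,a) = [a^c/(c!(1−ρ))]·P₀ = [2.63768/(6·0.5394)]·0.240898
= 0.81494·0.240898 = 0.196318

Final: 0.196318


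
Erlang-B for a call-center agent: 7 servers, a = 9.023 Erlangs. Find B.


B(c,a) = (a^c/c!) / Σ_{k=0}^{c} a^k/k!
a^7/7! = 966.109083
Σ terms (k=0..7): 1.00000 + 9.02300 + 40.70726 + 122.43388 + 276.18023 + 498.39484 + 749.50278 + 966.10908 = 2663.351084
B = 966.109083/2663.351084 = 0.362742

Final: 0.362742


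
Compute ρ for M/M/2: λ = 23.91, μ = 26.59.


ρ = λ/(cμ) = 23.91/(2·26.59) = 23.91/53.18 = 0.4496

Final: 0.4496


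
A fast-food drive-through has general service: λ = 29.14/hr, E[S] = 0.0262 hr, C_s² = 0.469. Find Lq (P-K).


ρ = λ·E[S] = 29.14·0.0262 = 0.7635
Lq = ρ²(1+C_s²)/(2(1−ρ)) = 0.5829·(1+0.469)/(2·0.2365)
= 0.5829·1.4690/0.4731 = 1.81002

Final: 1.81002


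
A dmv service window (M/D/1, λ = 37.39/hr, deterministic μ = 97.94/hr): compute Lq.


ρ = 37.39/97.94 = 0.3818
M/D/1: Lq = ρ²/(2(1−ρ)) = 0.1457/(2·0.6182) = 0.11787

Final: 0.11787


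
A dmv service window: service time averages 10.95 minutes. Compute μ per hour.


μ = 1/(service time) in consistent units.
1 hour = 60 min, so μ = 60/10.95 = 5.4795 per hour

Final: 5.4795 /hr


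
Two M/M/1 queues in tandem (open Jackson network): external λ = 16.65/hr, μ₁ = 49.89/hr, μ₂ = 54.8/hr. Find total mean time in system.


Each node sees arrival rate λ = 16.65/hr (tandem ⇒ throughput preserved).
W₁ = 1/(μ₁−λ) = 1/(49.89−16.65) = 0.03008 hr
W₂ = 1/(μ₂−λ) = 1/(54.8−16.65) = 0.02621 hr
W_total = W₁ + W₂ = 0.03008 + 0.02621 = 0.05630 hr

Final: 0.05630 hr


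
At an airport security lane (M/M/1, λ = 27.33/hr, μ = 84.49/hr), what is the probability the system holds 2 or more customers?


ρ = 27.33/84.49 = 0.3235
P(N ≥ n) = ρ^n = 0.3235^2 = 0.104633

Final: 0.104633


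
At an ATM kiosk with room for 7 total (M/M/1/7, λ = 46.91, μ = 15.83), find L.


ρ = 46.91/15.83 = 2.9634
L = ρ[1 − (K+1)ρ^K + Kρ^(K+1)] / [(1−ρ)(1−ρ^(K+1))]
Numerator: 2.9634·(1 − 8·2006.742399 + 7·5946.701574) = 75784.903260
Denominator: (-1.9634)·(-5945.701574) = 11673.556850
L = 75784.903260/11673.556850 = 6.4920

Final: 6.4920


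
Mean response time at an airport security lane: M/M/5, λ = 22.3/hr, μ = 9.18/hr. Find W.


a = 2.4292; ρ = 0.4858; P₀ = 0.086276
Lq = P₀·a^c·ρ/(c!(1−ρ)²) = 0.11177
Wq = Lq/λ = 0.11177/22.3 = 0.005012 hr
W = Wq + 1/μ = 0.005012 + 0.10893 = 0.11394 hr

Final: 0.11394 hr


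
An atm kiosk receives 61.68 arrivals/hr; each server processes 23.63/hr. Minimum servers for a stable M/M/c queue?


Stability requires cμ > λ ⇔ c > λ/μ.
λ/μ = 61.68/23.63 = 2.6102
Minimum integer c = ⌊2.6102⌋ + 1 = 3
Check: 3·23.63 = 70.89 > 61.68, while 2·23.63 = 47.26 ≤ 61.68

Final: 3 servers


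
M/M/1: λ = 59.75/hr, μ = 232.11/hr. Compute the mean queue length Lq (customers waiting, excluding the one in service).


ρ = 59.75/232.11 = 0.2574
Lq = ρ²/(1−ρ) = 0.06627/0.7426 = 0.08924

Final: 0.08924


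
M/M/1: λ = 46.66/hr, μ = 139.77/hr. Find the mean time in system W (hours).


W = 1/(μ−λ) = 1/(139.77 − 46.66) = 1/93.11 = 0.01074 hr

Final: 0.01074 hr


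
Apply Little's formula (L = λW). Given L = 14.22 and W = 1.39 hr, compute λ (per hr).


λ = L/W = 14.22/1.39 = 10.2302 /hr

Final: 10.2302 /hr


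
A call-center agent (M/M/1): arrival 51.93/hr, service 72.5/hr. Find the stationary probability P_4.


ρ = 51.93/72.5 = 0.7163
P_n = (1−ρ)·ρ^n = (1 − 0.7163)·0.7163^4 = 0.2837·0.263221 = 0.074682

Final: 0.074682


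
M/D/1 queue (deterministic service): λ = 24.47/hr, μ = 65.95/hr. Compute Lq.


ρ = 24.47/65.95 = 0.3710
M/D/1: Lq = ρ²/(2(1−ρ)) = 0.1377/(2·0.6290) = 0.10944

Final: 0.10944


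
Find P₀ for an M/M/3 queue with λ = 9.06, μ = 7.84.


a = λ/μ = 9.06/7.84 = 1.1556; ρ = a/c = 0.3852
Σ_{k=0}^{2} a^k/k! (terms k=0..2) = 1.00000 + 1.15561 + 0.66772 = 2.82333
Tail: a^3/(3!(1−ρ)) = 1.54325/(6·0.6148) = 0.41836
P₀ = 1/(2.82333 + 0.41836) = 1/3.24170 = 0.308481

Final: 0.308481


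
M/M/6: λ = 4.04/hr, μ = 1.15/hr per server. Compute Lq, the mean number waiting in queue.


a = λ/μ = 3.5130; ρ = a/6 = 0.5855
P₀ = 0.028560
Lq = P₀·a^c·ρ / (c!·(1−ρ)²) = 0.028560·1879.75457·0.5855/(720·0.17180)
= 0.25411

Final: 0.25411


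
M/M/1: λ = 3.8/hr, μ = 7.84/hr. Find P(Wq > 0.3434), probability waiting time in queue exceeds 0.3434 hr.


ρ = 3.8/7.84 = 0.4847
P(Wq > t) = ρ·e^{−(μ−λ)t} = 0.4847·e^{−1.3873}
= 0.4847·0.249740 = 0.121047

Final: 0.121047


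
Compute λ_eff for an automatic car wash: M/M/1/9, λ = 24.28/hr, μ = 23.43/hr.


ρ = 1.0363; P_K = (1−ρ)ρ^9/(1−ρ^10) = 0.116781
λ_eff = λ(1 − P_K) = 24.28·(1 − 0.116781) = 24.28·0.883219 = 21.4446 /hr

Final: 21.4446 /hr


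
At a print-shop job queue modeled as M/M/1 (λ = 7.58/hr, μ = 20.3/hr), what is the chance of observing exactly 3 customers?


ρ = 7.58/20.3 = 0.3734
P_n = (1−ρ)·ρ^n = (1 − 0.3734)·0.3734^3 = 0.6266·0.052062 = 0.032622

Final: 0.032622


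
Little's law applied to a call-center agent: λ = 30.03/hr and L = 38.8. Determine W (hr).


W = L/λ = 38.8/30.03 = 1.2920 hr

Final: 1.2920 hr


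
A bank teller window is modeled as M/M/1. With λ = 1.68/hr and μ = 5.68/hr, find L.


ρ = λ/μ = 1.68/5.68 = 0.2958
L = ρ/(1−ρ) = 0.2958/(1 − 0.2958) = 0.2958/0.7042 = 0.4200

Final: 0.4200


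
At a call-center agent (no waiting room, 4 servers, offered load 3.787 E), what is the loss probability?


B(c,a) = (a^c/c!) / Σ_{k=0}^{c} a^k/k!
a^4/4! = 8.569786
Σ terms (k=0..4): 1.00000 + 3.78700 + 7.17068 + 9.05179 + 8.56979 = 29.579265
B = 8.569786/29.579265 = 0.289723

Final: 0.289723


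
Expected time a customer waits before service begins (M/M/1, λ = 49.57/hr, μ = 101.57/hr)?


ρ = 49.57/101.57 = 0.4880
Wq = ρ/(μ−λ) = 0.4880/(101.57 − 49.57) = 0.4880/52.00 = 0.009385 hr

Final: 0.009385 hr


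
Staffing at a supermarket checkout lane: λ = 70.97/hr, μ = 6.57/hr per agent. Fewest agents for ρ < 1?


Stability requires cμ > λ ⇔ c > λ/μ.
λ/μ = 70.97/6.57 = 10.8021
Minimum integer c = ⌊10.8021⌋ + 1 = 11
Check: 11·6.57 = 72.27 > 70.97, while 10·6.57 = 65.70 ≤ 70.97

Final: 11 servers


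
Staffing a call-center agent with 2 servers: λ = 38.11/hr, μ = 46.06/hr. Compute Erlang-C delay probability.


a = λ/μ = 0.8274; ρ = a/2 = 0.4137
P₀ = 0.414728 (from M/M/c formula)
C(c,a) = [a^c/(c!(1−ρ))]·P₀ = [0.68459/(2·0.5863)]·0.414728
= 0.58382·0.414728 = 0.242127

Final: 0.242127


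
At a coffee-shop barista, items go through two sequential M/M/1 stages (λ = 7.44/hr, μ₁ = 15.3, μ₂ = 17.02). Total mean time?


Each node sees arrival rate λ = 7.44/hr (tandem ⇒ throughput preserved).
W₁ = 1/(μ₁−λ) = 1/(15.3−7.44) = 0.12723 hr
W₂ = 1/(μ₂−λ) = 1/(17.02−7.44) = 0.10438 hr
W_total = W₁ + W₂ = 0.12723 + 0.10438 = 0.23161 hr

Final: 0.23161 hr


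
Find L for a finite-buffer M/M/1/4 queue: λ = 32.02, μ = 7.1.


ρ = 32.02/7.1 = 4.5099
L = ρ[1 − (K+1)ρ^K + Kρ^(K+1)] / [(1−ρ)(1−ρ^(K+1))]
Numerator: 4.5099·(1 − 5·413.667989 + 4·1865.584369) = 24330.678998
Denominator: (-3.5099)·(-1864.584369) = 6544.428518
L = 24330.678998/6544.428518 = 3.7178

Final: 3.7178


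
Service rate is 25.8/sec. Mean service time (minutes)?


Mean service time = 1/μ = 1/25.8 second = 0.03876 second
In minutes: 0.03876 × 0.0166667 = 0.0006460 min

Final: 0.0006460 min


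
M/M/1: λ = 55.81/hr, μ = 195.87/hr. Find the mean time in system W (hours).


W = 1/(μ−λ) = 1/(195.87 − 55.81) = 1/140.06 = 0.007140 hr

Final: 0.007140 hr


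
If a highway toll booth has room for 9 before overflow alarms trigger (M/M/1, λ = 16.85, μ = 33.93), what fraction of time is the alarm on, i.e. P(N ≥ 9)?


ρ = 16.85/33.93 = 0.4966
P(N ≥ n) = ρ^n = 0.4966^9 = 0.001837

Final: 0.001837


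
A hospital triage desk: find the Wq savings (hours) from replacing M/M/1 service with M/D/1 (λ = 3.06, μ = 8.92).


ρ = 3.06/8.92 = 0.3430
Wq(M/M/1) = ρ/(μ−λ) = 0.3430/5.86 = 0.05854 hr
Wq(M/D/1) = ρ/(2(μ−λ)) = 0.02927 hr
Savings = 0.05854 − 0.02927 = 0.02927 hr

Final: 0.02927 hr


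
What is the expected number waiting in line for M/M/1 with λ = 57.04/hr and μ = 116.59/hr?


ρ = 57.04/116.59 = 0.4892
Lq = ρ²/(1−ρ) = 0.2394/0.5108 = 0.4686

Final: 0.4686


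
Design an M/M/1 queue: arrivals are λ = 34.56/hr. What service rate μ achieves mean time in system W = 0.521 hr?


W = 1/(μ−λ) ⇒ μ − λ = 1/W = 1/0.521 = 1.9194
μ = λ + 1/W = 34.56 + 1.9194 = 36.4794 per hr

Final: 36.4794 /hr


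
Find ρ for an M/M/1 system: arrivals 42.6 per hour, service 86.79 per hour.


ρ = λ/μ = 42.6/86.79 = 0.4908

Final: 0.4908


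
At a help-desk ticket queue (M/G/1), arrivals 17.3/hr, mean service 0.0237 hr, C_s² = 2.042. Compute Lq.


ρ = λ·E[S] = 17.3·0.0237 = 0.4100
Lq = ρ²(1+C_s²)/(2(1−ρ)) = 0.1681·(1+2.042)/(2·0.5900)
= 0.1681·3.0420/1.1800 = 0.43338

Final: 0.43338


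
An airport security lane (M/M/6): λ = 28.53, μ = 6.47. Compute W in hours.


a = 4.4096; ρ = 0.7349; P₀ = 0.010247
Lq = P₀·a^c·ρ/(c!(1−ρ)²) = 1.09440
Wq = Lq/λ = 1.09440/28.53 = 0.03836 hr
W = Wq + 1/μ = 0.03836 + 0.15456 = 0.19292 hr

Final: 0.19292 hr


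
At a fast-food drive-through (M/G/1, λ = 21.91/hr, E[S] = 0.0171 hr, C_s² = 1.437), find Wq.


ρ = λ·E[S] = 21.91·0.0171 = 0.3747
E[S²] = E[S]²(1+C_s²) = 0.0171²·(1+1.437) = 0.0007126
Wq = λ·E[S²]/(2(1−ρ)) = 21.91·0.0007126/(2·0.6253) = 0.01248 hr

Final: 0.01248 hr


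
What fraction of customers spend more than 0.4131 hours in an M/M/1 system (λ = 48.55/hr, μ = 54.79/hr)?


W ~ Exponential(μ−λ) for M/M/1.
μ − λ = 54.79 − 48.55 = 6.2400
P(W > t) = e^{−(μ−λ)t} = e^{−2.5777} = 0.075945

Final: 0.075945


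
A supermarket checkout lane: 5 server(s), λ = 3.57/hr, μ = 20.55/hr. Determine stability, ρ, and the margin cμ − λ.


Total capacity cμ = 5·20.55 = 102.75/hr
ρ = λ/(cμ) = 3.57/102.75 = 0.03474
Stable ⇔ ρ < 1: YES
Spare capacity = cμ − λ = 102.75 − 3.57 = 99.18/hr

Final: ρ = 0.03474; stable; margin = 99.18/hr


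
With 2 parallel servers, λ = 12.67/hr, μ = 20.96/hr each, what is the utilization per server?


ρ = λ/(cμ) = 12.67/(2·20.96) = 12.67/41.92 = 0.3022

Final: 0.3022


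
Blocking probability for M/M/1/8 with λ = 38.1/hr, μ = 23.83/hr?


ρ = λ/μ = 38.1/23.83 = 1.5988
P_K = (1−ρ)ρ^K/(1−ρ^(K+1)) = (-0.5988·42.697993)/(1 − 68.266620)
= -25.568626/-67.266620 = 0.380109

Final: 0.380109


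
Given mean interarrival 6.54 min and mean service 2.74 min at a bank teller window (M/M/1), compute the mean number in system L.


λ = 60/6.54 = 9.1743 /hr
μ = 60/2.74 = 21.8978 /hr
ρ = λ/μ = 9.1743/21.8978 = 0.4190
L = ρ/(1−ρ) = 0.4190/0.5810 = 0.7211

Final: 0.7211


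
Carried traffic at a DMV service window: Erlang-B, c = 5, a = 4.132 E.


B(5,4.132) = 0.210825 (Erlang-B)
Carried load = a(1 − B) = 4.132·(1 − 0.210825) = 4.132·0.789175 = 3.2609 E

Final: 3.2609 Erlangs


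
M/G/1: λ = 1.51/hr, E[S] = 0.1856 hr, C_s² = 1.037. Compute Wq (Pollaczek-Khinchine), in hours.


ρ = λ·E[S] = 1.51·0.1856 = 0.2803
E[S²] = E[S]²(1+C_s²) = 0.1856²·(1+1.037) = 0.070169
Wq = λ·E[S²]/(2(1−ρ)) = 1.51·0.070169/(2·0.7197) = 0.07361 hr

Final: 0.07361 hr


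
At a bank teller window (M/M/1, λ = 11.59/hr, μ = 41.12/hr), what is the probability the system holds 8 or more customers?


ρ = 11.59/41.12 = 0.2819
P(N ≥ n) = ρ^n = 0.2819^8 = 0.00003983

Final: 0.00003983


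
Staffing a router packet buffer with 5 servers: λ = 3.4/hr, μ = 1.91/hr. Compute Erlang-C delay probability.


a = λ/μ = 1.7801; ρ = a/5 = 0.3560
P₀ = 0.167946 (from M/M/c formula)
C(c,a) = [a^c/(c!(1−ρ))]·P₀ = [17.87425/(120·0.6440)]·0.167946
= 0.23130·0.167946 = 0.038846

Final: 0.038846


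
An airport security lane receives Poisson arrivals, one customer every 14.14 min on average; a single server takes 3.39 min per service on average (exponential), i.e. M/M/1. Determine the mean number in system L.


λ = 60/14.14 = 4.2433 /hr
μ = 60/3.39 = 17.6991 /hr
ρ = λ/μ = 4.2433/17.6991 = 0.2397
L = ρ/(1−ρ) = 0.2397/0.7603 = 0.3153

Final: 0.3153


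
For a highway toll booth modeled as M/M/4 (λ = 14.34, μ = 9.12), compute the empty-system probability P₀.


a = λ/μ = 14.34/9.12 = 1.5724; ρ = a/c = 0.3931
Σ_{k=0}^{3} a^k/k! (terms k=0..3) = 1.00000 + 1.57237 + 1.23617 + 0.64791 = 4.45645
Tail: a^4/(4!(1−ρ)) = 6.11248/(24·0.6069) = 0.41965
P₀ = 1/(4.45645 + 0.41965) = 1/4.87609 = 0.205082

Final: 0.205082


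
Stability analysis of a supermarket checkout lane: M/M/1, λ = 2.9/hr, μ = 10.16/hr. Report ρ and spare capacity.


Total capacity cμ = 1·10.16 = 10.16/hr
ρ = λ/(cμ) = 2.9/10.16 = 0.2854
Stable ⇔ ρ < 1: YES
Spare capacity = cμ − λ = 10.16 − 2.9 = 7.26/hr

Final: ρ = 0.2854; stable; margin = 7.26/hr
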